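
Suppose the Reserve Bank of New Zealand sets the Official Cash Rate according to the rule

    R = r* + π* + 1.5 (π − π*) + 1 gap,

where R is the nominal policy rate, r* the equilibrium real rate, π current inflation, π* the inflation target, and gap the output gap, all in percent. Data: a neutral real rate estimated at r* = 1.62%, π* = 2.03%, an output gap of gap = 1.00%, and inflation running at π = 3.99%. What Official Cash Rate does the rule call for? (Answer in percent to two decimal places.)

7.59%

R = 1.62 + 2.03 + 1.5 × (3.99 − 2.03) + 1 × 1.00
   = 1.62 + 2.03 + 2.94 + 1 = 7.59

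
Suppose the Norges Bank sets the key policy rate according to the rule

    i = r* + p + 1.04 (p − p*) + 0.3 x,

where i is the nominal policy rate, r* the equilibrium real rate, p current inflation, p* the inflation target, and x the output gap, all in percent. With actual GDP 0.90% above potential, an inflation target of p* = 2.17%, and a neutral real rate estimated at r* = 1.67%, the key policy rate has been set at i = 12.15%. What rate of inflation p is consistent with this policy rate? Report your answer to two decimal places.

Output 0.90% above potential → x = 0.90.
Collecting p: i = r* + (1 + 1.04) p − 1.04 p* + 0.3 x
2.04 p = 12.15 − 1.67 + 1.04 × 2.17 − 0.3 × 0.90 = 12.4668
p = 12.4668 / 2.04 = 6.11

6.11%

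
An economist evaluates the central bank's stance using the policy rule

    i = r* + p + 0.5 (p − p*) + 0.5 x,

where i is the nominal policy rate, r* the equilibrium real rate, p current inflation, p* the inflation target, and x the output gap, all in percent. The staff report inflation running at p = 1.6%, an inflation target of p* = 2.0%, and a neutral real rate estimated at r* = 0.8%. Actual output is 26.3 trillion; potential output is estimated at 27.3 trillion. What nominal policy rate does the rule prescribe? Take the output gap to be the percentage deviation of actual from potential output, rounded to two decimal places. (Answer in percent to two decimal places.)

Output gap = 100 × (26.3 − 27.3) / 27.3 = -3.66%.
i = 0.80 + 1.60 + 0.5 × (1.60 − 2.00) + 0.5 × (-3.66)
   = 0.80 + 1.6 − 0.2 − 1.83 = 0.37

0.37%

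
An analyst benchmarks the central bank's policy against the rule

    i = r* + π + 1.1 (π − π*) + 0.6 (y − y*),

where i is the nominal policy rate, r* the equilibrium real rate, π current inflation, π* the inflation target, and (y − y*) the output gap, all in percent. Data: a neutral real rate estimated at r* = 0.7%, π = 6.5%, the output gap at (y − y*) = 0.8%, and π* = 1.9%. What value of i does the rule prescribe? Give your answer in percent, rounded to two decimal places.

12.74%

i = 0.7 + 6.5 + 1.1 × (6.5 − 1.9) + 0.6 × 0.8
   = 0.7 + 6.5 + 5.06 + 0.48 = 12.74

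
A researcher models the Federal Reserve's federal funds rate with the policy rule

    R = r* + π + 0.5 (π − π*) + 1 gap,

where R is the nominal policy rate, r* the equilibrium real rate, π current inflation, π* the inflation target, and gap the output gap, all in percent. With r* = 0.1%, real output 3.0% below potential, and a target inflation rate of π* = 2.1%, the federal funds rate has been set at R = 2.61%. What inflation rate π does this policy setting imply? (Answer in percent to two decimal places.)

Output 3.0% below potential → gap = -3.0.
Collecting π: R = r* + (1 + 0.5) π − 0.5 π* + 1 gap
1.5 π = 2.61 − 0.1 + 0.5 × 2.1 − 1 × (-3.0) = 6.56
π = 6.56 / 1.5 = 4.37

4.37%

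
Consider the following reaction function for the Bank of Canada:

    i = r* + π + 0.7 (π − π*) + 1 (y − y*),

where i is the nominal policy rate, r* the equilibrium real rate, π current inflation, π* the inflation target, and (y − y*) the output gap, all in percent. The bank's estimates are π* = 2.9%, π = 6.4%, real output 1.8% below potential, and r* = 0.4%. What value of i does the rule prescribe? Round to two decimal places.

Output 1.8% below potential → (y − y*) = -1.8.
i = 0.4 + 6.4 + 0.7 × (6.4 − 2.9) + 1 × (-1.8)
   = 0.4 + 6.4 + 2.45 − 1.8 = 7.45

7.45%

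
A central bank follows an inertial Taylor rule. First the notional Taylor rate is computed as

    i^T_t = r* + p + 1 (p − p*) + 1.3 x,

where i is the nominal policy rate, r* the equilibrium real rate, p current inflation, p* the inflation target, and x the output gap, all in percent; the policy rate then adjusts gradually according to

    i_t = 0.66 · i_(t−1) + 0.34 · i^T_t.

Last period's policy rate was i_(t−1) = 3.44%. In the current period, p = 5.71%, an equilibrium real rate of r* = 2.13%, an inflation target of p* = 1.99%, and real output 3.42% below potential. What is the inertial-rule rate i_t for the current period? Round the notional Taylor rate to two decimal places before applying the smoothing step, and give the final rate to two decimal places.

4.69%

Output 3.42% below potential → x = -3.42.
i^T_t = 2.13 + 5.71 + 1 × (5.71 − 1.99) + 1.3 × (-3.42)
   = 2.13 + 5.71 + 3.72 − 4.446 = 7.11
i_t = 0.66 × 3.44 + 0.34 × 7.11 = 2.2704 + 2.4174 = 4.69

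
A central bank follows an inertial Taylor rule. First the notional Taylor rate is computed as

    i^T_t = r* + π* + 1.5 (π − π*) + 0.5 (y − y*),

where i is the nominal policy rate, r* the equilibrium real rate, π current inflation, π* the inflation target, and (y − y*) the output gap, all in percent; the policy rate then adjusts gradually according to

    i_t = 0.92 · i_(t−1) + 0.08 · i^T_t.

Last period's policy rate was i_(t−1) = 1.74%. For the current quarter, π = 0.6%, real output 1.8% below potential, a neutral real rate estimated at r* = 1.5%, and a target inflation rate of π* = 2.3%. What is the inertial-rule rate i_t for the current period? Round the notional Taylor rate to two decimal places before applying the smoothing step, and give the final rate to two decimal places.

Output 1.8% below potential → (y − y*) = -1.8.
i^T_t = 1.5 + 2.3 + 1.5 × (0.6 − 2.3) + 0.5 × (-1.8)
   = 1.5 + 2.3 − 2.55 − 0.9 = 0.35
i_t = 0.92 × 1.74 + 0.08 × 0.35 = 1.6008 + 0.028 = 1.63

1.63%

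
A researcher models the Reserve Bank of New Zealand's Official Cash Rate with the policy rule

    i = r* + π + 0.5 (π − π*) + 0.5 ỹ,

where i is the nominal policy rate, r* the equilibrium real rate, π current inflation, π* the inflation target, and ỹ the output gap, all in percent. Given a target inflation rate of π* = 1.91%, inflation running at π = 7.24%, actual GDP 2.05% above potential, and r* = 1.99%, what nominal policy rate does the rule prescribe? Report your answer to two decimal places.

12.92%

Output 2.05% above potential → ỹ = 2.05.
i = 1.99 + 7.24 + 0.5 × (7.24 − 1.91) + 0.5 × 2.05
   = 1.99 + 7.24 + 2.665 + 1.025 = 12.92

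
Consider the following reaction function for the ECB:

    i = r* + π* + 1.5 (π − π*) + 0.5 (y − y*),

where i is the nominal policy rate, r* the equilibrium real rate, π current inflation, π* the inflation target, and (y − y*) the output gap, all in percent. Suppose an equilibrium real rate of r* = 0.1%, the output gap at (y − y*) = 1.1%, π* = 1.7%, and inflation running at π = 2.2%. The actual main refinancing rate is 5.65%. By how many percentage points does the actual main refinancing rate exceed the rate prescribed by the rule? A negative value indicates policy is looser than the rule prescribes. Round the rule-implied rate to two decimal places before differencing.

2.55 pp

i = 0.1 + 1.7 + 1.5 × (2.2 − 1.7) + 0.5 × 1.1
   = 0.1 + 1.7 + 0.75 + 0.55 = 3.10
Deviation = 5.65 − 3.10 = 2.55 pp.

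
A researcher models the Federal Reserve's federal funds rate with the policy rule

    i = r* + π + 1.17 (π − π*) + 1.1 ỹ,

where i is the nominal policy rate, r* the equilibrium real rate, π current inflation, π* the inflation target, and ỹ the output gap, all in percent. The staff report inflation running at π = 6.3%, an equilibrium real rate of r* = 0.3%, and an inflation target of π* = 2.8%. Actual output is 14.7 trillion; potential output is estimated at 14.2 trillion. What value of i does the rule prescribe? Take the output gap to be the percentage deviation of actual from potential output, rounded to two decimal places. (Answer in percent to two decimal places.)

14.57%

Output gap = 100 × (14.7 − 14.2) / 14.2 = 3.52%.
i = 0.30 + 6.30 + 1.17 × (6.30 − 2.80) + 1.1 × 3.52
   = 0.30 + 6.3 + 4.095 + 3.872 = 14.57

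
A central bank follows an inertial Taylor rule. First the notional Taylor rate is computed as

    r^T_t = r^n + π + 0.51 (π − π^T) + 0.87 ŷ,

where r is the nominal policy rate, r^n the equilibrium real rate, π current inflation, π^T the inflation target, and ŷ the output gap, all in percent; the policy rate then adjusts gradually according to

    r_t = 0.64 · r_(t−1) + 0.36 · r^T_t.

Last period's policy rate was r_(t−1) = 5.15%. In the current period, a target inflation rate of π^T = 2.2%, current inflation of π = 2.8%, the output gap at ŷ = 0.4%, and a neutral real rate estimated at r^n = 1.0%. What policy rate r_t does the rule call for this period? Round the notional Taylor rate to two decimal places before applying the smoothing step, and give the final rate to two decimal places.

4.90%

r^T_t = 1.0 + 2.8 + 0.51 × (2.8 − 2.2) + 0.87 × 0.4
   = 1.0 + 2.8 + 0.306 + 0.348 = 4.45
r_t = 0.64 × 5.15 + 0.36 × 4.45 = 3.296 + 1.602 = 4.90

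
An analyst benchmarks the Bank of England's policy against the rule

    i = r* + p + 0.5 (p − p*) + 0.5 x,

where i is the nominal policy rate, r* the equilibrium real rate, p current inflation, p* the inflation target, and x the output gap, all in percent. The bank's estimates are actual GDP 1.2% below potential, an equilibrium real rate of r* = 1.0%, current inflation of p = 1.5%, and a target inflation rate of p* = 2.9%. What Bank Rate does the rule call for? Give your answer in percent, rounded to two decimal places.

1.20%

Output 1.2% below potential → x = -1.2.
i = 1.0 + 1.5 + 0.5 × (1.5 − 2.9) + 0.5 × (-1.2)
   = 1.0 + 1.5 − 0.7 − 0.6 = 1.20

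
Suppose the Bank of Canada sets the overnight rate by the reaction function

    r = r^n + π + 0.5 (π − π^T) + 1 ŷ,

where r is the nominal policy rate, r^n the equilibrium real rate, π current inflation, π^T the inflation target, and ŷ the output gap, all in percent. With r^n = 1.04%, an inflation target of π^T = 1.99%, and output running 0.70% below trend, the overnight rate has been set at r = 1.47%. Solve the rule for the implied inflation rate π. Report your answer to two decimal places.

1.42%

Output 0.70% below potential → ŷ = -0.70.
Collecting π: r = r^n + (1 + 0.5) π − 0.5 π^T + 1 ŷ
1.5 π = 1.47 − 1.04 + 0.5 × 1.99 − 1 × (-0.70) = 2.125
π = 2.125 / 1.5 = 1.42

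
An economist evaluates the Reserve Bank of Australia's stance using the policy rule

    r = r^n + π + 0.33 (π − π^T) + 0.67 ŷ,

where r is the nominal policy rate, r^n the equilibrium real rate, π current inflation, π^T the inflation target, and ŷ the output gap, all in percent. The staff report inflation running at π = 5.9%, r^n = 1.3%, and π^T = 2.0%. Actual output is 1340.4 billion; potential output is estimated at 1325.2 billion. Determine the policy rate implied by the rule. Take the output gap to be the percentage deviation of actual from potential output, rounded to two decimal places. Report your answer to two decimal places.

9.26%

Output gap = 100 × (1340.4 − 1325.2) / 1325.2 = 1.15%.
r = 1.30 + 5.90 + 0.33 × (5.90 − 2.00) + 0.67 × 1.15
   = 1.30 + 5.9 + 1.287 + 0.7705 = 9.26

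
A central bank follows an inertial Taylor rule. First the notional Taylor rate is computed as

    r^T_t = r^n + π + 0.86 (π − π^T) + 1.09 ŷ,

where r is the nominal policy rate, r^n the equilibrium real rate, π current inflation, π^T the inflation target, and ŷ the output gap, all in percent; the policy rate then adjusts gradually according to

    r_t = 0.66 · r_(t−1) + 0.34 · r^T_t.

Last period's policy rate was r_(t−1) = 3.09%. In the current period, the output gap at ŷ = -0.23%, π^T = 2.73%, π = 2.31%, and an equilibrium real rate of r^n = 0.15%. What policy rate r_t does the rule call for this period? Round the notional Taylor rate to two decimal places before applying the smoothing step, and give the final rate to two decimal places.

r^T_t = 0.15 + 2.31 + 0.86 × (2.31 − 2.73) + 1.09 × (-0.23)
   = 0.15 + 2.31 − 0.3612 − 0.2507 = 1.85
r_t = 0.66 × 3.09 + 0.34 × 1.85 = 2.0394 + 0.629 = 2.67

2.67%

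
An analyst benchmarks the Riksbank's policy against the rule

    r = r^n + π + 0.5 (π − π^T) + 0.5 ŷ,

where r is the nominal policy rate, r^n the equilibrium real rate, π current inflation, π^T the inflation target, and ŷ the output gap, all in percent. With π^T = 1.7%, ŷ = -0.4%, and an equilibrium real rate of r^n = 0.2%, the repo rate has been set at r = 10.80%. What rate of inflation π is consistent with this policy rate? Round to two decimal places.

7.77%

Collecting π: r = r^n + (1 + 0.5) π − 0.5 π^T + 0.5 ŷ
1.5 π = 10.80 − 0.2 + 0.5 × 1.7 − 0.5 × (-0.4) = 11.65
π = 11.65 / 1.5 = 7.77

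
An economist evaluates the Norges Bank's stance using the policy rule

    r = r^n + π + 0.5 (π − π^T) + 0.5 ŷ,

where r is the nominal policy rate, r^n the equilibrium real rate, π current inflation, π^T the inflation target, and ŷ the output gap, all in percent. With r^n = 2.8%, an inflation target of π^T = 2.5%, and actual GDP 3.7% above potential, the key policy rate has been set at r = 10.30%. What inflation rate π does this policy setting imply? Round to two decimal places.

Output 3.7% above potential → ŷ = 3.7.
Collecting π: r = r^n + (1 + 0.5) π − 0.5 π^T + 0.5 ŷ
1.5 π = 10.30 − 2.8 + 0.5 × 2.5 − 0.5 × 3.7 = 6.9
π = 6.9 / 1.5 = 4.60

4.60%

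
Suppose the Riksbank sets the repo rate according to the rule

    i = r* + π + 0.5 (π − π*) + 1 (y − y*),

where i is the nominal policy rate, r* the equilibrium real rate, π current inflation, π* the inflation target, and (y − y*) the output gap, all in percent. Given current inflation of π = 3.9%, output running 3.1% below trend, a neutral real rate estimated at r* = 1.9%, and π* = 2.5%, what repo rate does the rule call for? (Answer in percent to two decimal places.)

Output 3.1% below potential → (y − y*) = -3.1.
i = 1.9 + 3.9 + 0.5 × (3.9 − 2.5) + 1 × (-3.1)
   = 1.9 + 3.9 + 0.7 − 3.1 = 3.40

3.40%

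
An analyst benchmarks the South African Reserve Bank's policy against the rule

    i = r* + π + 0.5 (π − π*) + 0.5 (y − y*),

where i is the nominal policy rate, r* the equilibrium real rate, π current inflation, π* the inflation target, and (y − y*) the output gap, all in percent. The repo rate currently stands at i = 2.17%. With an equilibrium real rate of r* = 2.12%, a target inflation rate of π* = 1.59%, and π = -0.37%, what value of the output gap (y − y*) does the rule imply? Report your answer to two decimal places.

0.5 (y − y*) = 2.17 − 2.12 − (-0.37) − 0.5 × ((-0.37) − 1.59) = 1.4
(y − y*) = 1.4 / 0.5 = 2.80

2.80%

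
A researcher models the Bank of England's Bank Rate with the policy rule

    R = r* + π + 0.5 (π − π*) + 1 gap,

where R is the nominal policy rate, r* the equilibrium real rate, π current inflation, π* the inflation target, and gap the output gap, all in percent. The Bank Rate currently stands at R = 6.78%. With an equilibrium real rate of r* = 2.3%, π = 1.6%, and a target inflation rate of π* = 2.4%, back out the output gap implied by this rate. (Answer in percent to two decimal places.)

1 gap = 6.78 − 2.3 − 1.6 − 0.5 × (1.6 − 2.4) = 3.28
gap = 3.28 / 1 = 3.28

3.28%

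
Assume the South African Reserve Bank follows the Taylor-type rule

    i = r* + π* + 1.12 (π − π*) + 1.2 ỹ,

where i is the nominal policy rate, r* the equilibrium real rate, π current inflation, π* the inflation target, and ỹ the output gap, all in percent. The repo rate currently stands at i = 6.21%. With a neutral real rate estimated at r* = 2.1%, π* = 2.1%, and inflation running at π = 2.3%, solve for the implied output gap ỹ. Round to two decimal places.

1.49%

1.2 ỹ = 6.21 − 2.1 − 2.1 − 1.12 × (2.3 − 2.1) = 1.786
ỹ = 1.786 / 1.2 = 1.49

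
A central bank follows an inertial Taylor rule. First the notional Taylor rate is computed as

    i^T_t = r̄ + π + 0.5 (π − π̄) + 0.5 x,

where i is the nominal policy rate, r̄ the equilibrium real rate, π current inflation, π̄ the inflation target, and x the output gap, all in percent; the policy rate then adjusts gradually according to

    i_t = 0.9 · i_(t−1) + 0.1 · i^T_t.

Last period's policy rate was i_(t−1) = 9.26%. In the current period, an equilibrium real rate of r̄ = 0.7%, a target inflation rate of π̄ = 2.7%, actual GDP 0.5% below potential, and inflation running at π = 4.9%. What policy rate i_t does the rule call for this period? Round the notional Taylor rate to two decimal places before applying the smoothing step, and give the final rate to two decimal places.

8.98%

Output 0.5% below potential → x = -0.5.
i^T_t = 0.7 + 4.9 + 0.5 × (4.9 − 2.7) + 0.5 × (-0.5)
   = 0.7 + 4.9 + 1.1 − 0.25 = 6.45
i_t = 0.9 × 9.26 + 0.1 × 6.45 = 8.334 + 0.645 = 8.98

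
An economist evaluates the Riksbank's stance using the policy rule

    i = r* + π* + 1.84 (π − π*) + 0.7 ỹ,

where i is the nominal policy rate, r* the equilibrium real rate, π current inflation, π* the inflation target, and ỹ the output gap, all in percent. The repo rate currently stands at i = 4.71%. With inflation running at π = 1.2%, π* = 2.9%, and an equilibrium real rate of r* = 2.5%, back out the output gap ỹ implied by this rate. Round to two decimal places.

0.7 ỹ = 4.71 − 2.5 − 2.9 − 1.84 × (1.2 − 2.9) = 2.438
ỹ = 2.438 / 0.7 = 3.48

3.48%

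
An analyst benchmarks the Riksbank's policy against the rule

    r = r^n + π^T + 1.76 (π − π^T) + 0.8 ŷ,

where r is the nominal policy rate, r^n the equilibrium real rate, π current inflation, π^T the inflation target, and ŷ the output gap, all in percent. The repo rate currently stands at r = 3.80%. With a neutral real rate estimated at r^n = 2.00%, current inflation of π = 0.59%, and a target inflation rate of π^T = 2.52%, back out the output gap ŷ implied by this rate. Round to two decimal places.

0.8 ŷ = 3.80 − 2.00 − 2.52 − 1.76 × (0.59 − 2.52) = 2.6768
ŷ = 2.6768 / 0.8 = 3.35

3.35%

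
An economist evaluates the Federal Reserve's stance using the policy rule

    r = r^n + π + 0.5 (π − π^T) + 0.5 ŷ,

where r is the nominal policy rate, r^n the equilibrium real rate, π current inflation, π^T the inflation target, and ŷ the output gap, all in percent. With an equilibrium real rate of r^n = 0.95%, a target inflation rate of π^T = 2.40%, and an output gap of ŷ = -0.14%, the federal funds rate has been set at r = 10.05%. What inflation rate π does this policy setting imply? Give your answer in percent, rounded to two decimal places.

Collecting π: r = r^n + (1 + 0.5) π − 0.5 π^T + 0.5 ŷ
1.5 π = 10.05 − 0.95 + 0.5 × 2.40 − 0.5 × (-0.14) = 10.37
π = 10.37 / 1.5 = 6.91

6.91%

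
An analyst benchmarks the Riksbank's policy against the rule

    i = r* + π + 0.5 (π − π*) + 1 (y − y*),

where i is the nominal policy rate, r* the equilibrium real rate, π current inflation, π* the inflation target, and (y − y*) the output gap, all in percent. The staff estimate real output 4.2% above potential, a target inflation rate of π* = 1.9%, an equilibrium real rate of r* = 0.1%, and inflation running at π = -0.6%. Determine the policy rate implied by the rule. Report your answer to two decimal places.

2.45%

Output 4.2% above potential → (y − y*) = 4.2.
i = 0.1 + (-0.6) + 0.5 × (-0.6 − 1.9) + 1 × 4.2
   = 0.1 − 0.6 − 1.25 + 4.2 = 2.45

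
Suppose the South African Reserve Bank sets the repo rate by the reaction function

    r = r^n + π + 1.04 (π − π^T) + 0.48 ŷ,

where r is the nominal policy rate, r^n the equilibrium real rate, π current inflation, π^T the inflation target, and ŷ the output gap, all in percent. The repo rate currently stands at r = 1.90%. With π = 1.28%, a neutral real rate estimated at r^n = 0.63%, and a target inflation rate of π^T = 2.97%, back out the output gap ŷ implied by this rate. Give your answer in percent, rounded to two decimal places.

3.64%

0.48 ŷ = 1.90 − 0.63 − 1.28 − 1.04 × (1.28 − 2.97) = 1.7476
ŷ = 1.7476 / 0.48 = 3.64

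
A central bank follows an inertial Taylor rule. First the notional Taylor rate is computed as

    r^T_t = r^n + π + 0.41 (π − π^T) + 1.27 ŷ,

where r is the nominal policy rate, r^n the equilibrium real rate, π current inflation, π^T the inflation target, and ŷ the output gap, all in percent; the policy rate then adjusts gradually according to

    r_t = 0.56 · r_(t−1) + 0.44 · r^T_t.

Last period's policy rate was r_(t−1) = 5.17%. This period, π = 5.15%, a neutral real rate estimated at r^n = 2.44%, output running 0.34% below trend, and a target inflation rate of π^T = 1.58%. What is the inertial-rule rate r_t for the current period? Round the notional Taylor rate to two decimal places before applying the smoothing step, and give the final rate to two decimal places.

Output 0.34% below potential → ŷ = -0.34.
r^T_t = 2.44 + 5.15 + 0.41 × (5.15 − 1.58) + 1.27 × (-0.34)
   = 2.44 + 5.15 + 1.4637 − 0.4318 = 8.62
r_t = 0.56 × 5.17 + 0.44 × 8.62 = 2.8952 + 3.7928 = 6.69

6.69%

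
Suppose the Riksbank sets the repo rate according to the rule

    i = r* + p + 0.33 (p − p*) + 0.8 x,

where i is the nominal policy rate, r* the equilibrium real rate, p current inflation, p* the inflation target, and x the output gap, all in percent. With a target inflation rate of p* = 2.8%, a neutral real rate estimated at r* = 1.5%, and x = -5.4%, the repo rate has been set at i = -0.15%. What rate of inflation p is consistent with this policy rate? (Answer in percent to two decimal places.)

Collecting p: i = r* + (1 + 0.33) p − 0.33 p* + 0.8 x
1.33 p = -0.15 − 1.5 + 0.33 × 2.8 − 0.8 × (-5.4) = 3.594
p = 3.594 / 1.33 = 2.70

2.70%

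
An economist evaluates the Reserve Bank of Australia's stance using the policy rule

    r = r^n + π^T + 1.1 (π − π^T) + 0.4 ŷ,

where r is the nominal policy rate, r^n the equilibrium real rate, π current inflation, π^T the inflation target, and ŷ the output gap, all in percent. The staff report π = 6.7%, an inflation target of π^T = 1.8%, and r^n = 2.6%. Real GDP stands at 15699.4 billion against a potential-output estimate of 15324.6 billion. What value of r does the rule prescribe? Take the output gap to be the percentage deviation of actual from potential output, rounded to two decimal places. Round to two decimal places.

Output gap = 100 × (15699.4 − 15324.6) / 15324.6 = 2.45%.
r = 2.60 + 1.80 + 1.1 × (6.70 − 1.80) + 0.4 × 2.45
   = 2.60 + 1.8 + 5.39 + 0.98 = 10.77

10.77%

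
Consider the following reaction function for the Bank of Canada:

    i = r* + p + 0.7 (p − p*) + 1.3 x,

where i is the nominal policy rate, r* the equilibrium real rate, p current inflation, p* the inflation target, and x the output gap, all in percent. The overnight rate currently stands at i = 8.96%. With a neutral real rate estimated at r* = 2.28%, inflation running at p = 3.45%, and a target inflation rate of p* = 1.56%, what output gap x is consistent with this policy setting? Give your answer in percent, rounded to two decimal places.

1.3 x = 8.96 − 2.28 − 3.45 − 0.7 × (3.45 − 1.56) = 1.907
x = 1.907 / 1.3 = 1.47

1.47%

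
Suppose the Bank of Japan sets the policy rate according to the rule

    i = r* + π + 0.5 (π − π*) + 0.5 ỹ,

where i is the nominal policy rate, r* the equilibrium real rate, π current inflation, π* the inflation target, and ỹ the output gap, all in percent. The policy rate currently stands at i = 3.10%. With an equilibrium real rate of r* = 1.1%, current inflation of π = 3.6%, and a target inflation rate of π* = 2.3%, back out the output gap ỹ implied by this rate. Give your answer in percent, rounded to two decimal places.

-4.50%

0.5 ỹ = 3.10 − 1.1 − 3.6 − 0.5 × (3.6 − 2.3) = -2.25
ỹ = -2.25 / 0.5 = -4.50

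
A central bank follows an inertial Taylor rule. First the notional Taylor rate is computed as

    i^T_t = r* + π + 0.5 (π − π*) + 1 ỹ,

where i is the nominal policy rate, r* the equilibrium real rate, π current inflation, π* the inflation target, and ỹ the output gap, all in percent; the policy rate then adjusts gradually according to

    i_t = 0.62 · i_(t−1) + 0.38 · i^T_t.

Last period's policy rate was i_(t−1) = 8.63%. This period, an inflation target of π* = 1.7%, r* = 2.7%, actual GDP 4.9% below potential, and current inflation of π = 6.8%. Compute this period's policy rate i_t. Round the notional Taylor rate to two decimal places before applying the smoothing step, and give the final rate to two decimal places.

8.07%

Output 4.9% below potential → ỹ = -4.9.
i^T_t = 2.7 + 6.8 + 0.5 × (6.8 − 1.7) + 1 × (-4.9)
   = 2.7 + 6.8 + 2.55 − 4.9 = 7.15
i_t = 0.62 × 8.63 + 0.38 × 7.15 = 5.3506 + 2.717 = 8.07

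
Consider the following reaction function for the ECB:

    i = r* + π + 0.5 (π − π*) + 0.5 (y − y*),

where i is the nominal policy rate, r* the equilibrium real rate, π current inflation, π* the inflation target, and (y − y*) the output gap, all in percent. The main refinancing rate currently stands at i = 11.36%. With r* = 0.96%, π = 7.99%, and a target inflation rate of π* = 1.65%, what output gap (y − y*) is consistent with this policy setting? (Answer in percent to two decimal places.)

-1.52%

0.5 (y − y*) = 11.36 − 0.96 − 7.99 − 0.5 × (7.99 − 1.65) = -0.76
(y − y*) = -0.76 / 0.5 = -1.52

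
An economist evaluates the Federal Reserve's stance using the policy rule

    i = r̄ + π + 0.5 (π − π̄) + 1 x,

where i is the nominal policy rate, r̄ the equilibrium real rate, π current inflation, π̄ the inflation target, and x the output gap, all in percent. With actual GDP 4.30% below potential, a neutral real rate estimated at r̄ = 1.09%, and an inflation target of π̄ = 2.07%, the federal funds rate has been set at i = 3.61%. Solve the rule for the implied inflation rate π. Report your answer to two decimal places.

5.24%

Output 4.30% below potential → x = -4.30.
Collecting π: i = r̄ + (1 + 0.5) π − 0.5 π̄ + 1 x
1.5 π = 3.61 − 1.09 + 0.5 × 2.07 − 1 × (-4.30) = 7.855
π = 7.855 / 1.5 = 5.24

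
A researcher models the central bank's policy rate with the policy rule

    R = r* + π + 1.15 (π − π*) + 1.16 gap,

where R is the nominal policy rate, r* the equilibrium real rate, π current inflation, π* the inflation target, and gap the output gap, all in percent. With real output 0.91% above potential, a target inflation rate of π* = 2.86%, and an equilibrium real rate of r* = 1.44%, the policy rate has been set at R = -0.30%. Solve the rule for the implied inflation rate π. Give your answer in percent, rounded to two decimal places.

0.23%

Output 0.91% above potential → gap = 0.91.
Collecting π: R = r* + (1 + 1.15) π − 1.15 π* + 1.16 gap
2.15 π = -0.30 − 1.44 + 1.15 × 2.86 − 1.16 × 0.91 = 0.4934
π = 0.4934 / 2.15 = 0.23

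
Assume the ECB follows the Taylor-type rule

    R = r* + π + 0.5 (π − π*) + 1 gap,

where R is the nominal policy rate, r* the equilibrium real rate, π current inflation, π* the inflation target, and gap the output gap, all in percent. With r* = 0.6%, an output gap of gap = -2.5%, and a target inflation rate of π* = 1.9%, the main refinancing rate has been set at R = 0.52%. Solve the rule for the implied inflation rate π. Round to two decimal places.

2.25%

Collecting π: R = r* + (1 + 0.5) π − 0.5 π* + 1 gap
1.5 π = 0.52 − 0.6 + 0.5 × 1.9 − 1 × (-2.5) = 3.37
π = 3.37 / 1.5 = 2.25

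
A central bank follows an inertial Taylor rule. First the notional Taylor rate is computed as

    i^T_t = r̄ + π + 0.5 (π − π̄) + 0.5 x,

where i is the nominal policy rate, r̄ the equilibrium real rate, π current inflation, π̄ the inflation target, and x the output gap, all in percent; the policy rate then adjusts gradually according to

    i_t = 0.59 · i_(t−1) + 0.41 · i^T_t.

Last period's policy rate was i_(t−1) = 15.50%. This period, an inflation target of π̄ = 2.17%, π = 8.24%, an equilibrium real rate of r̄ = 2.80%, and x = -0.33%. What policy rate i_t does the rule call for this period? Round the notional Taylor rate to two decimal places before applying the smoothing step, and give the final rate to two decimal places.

i^T_t = 2.80 + 8.24 + 0.5 × (8.24 − 2.17) + 0.5 × (-0.33)
   = 2.80 + 8.24 + 3.035 − 0.165 = 13.91
i_t = 0.59 × 15.50 + 0.41 × 13.91 = 9.145 + 5.7031 = 14.85

14.85%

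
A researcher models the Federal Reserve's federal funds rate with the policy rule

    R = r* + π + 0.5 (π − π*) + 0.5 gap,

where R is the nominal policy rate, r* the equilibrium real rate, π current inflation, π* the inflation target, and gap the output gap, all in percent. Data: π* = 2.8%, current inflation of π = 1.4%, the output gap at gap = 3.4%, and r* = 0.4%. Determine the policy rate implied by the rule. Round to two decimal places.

R = 0.4 + 1.4 + 0.5 × (1.4 − 2.8) + 0.5 × 3.4
   = 0.4 + 1.4 − 0.7 + 1.7 = 2.80

2.80%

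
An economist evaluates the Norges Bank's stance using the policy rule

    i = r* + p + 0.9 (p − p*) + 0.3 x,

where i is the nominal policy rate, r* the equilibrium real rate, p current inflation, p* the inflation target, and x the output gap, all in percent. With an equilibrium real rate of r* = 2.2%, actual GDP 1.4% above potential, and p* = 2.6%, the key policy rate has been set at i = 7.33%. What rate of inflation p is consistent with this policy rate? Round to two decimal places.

3.71%

Output 1.4% above potential → x = 1.4.
Collecting p: i = r* + (1 + 0.9) p − 0.9 p* + 0.3 x
1.9 p = 7.33 − 2.2 + 0.9 × 2.6 − 0.3 × 1.4 = 7.05
p = 7.05 / 1.9 = 3.71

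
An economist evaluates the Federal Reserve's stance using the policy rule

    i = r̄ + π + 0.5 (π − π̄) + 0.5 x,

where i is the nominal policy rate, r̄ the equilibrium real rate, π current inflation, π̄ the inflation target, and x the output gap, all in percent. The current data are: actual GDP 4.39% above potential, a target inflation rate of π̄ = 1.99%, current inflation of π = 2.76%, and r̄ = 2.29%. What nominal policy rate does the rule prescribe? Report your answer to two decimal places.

7.63%

Output 4.39% above potential → x = 4.39.
i = 2.29 + 2.76 + 0.5 × (2.76 − 1.99) + 0.5 × 4.39
   = 2.29 + 2.76 + 0.385 + 2.195 = 7.63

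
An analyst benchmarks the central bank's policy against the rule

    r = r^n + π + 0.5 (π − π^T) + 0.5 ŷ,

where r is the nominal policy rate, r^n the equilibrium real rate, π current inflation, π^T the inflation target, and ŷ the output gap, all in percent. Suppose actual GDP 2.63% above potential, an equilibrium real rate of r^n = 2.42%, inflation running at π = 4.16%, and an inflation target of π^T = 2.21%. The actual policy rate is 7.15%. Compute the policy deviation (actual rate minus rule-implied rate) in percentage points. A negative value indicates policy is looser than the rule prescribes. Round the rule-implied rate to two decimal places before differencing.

Output 2.63% above potential → ŷ = 2.63.
r = 2.42 + 4.16 + 0.5 × (4.16 − 2.21) + 0.5 × 2.63
   = 2.42 + 4.16 + 0.975 + 1.315 = 8.87
Deviation = 7.15 − 8.87 = -1.72 pp.

-1.72 pp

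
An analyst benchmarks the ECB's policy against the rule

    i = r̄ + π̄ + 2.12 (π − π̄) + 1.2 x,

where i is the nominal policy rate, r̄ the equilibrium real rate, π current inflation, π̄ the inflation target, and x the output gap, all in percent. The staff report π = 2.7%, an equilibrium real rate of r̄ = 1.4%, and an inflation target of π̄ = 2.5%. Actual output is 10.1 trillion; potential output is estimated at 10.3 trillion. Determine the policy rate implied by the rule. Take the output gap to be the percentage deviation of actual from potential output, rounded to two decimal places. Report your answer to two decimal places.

Output gap = 100 × (10.1 − 10.3) / 10.3 = -1.94%.
i = 1.40 + 2.50 + 2.12 × (2.70 − 2.50) + 1.2 × (-1.94)
   = 1.40 + 2.5 + 0.424 − 2.328 = 2.00

2.00%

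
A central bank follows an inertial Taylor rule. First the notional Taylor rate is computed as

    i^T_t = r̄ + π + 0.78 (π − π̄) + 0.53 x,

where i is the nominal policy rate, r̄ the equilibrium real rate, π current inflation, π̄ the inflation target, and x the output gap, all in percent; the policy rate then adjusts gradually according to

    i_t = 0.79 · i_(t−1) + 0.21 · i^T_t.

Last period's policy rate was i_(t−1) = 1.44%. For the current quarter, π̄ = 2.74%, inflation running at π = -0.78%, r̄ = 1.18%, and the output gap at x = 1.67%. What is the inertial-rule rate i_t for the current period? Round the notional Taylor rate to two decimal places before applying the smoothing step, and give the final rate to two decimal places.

i^T_t = 1.18 + (-0.78) + 0.78 × (-0.78 − 2.74) + 0.53 × 1.67
   = 1.18 − 0.78 − 2.7456 + 0.8851 = -1.46
i_t = 0.79 × 1.44 + 0.21 × (-1.46) = 1.1376 − 0.3066 = 0.83

0.83%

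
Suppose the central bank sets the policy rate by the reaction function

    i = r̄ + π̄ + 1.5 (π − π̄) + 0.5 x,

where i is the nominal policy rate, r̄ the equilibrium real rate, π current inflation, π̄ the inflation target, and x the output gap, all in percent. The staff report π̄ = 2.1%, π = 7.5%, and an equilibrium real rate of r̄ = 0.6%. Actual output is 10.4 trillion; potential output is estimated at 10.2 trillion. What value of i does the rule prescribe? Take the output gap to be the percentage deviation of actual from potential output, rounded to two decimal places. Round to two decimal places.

Output gap = 100 × (10.4 − 10.2) / 10.2 = 1.96%.
i = 0.60 + 2.10 + 1.5 × (7.50 − 2.10) + 0.5 × 1.96
   = 0.60 + 2.1 + 8.1 + 0.98 = 11.78

11.78%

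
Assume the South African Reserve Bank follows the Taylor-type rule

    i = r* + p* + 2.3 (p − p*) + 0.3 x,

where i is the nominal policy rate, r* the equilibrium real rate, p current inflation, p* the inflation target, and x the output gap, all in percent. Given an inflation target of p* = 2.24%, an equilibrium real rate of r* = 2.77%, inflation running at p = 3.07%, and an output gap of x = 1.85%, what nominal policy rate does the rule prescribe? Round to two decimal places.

i = 2.77 + 2.24 + 2.3 × (3.07 − 2.24) + 0.3 × 1.85
   = 2.77 + 2.24 + 1.909 + 0.555 = 7.47

7.47%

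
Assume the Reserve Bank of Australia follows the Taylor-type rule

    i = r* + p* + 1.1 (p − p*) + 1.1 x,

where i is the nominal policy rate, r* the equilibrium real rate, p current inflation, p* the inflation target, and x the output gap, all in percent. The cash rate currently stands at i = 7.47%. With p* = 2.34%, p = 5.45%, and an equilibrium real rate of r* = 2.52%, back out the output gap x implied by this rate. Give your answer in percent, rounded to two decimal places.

-0.74%

1.1 x = 7.47 − 2.52 − 2.34 − 1.1 × (5.45 − 2.34) = -0.811
x = -0.811 / 1.1 = -0.74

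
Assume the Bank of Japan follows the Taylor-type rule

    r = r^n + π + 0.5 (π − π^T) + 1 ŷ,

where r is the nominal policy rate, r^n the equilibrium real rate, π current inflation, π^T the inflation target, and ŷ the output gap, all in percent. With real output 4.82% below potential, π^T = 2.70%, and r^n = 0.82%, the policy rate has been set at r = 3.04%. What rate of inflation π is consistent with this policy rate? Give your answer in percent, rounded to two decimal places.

5.59%

Output 4.82% below potential → ŷ = -4.82.
Collecting π: r = r^n + (1 + 0.5) π − 0.5 π^T + 1 ŷ
1.5 π = 3.04 − 0.82 + 0.5 × 2.70 − 1 × (-4.82) = 8.39
π = 8.39 / 1.5 = 5.59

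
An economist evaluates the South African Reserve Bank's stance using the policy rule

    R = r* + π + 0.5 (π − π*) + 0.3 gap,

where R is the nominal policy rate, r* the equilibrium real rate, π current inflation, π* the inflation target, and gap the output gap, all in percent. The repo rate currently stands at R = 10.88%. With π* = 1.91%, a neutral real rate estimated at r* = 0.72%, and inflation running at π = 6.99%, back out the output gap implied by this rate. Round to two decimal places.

0.3 gap = 10.88 − 0.72 − 6.99 − 0.5 × (6.99 − 1.91) = 0.63
gap = 0.63 / 0.3 = 2.10

2.10%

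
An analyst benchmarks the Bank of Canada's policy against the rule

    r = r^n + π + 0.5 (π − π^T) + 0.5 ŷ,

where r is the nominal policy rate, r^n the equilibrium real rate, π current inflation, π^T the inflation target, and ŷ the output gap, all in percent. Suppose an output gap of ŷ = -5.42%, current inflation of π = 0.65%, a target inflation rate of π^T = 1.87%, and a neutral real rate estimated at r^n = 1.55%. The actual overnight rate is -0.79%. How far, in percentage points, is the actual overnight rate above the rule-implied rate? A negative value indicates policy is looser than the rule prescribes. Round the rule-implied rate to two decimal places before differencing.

0.33 pp

r = 1.55 + 0.65 + 0.5 × (0.65 − 1.87) + 0.5 × (-5.42)
   = 1.55 + 0.65 − 0.61 − 2.71 = -1.12
Deviation = -0.79 − (-1.12) = 0.33 pp.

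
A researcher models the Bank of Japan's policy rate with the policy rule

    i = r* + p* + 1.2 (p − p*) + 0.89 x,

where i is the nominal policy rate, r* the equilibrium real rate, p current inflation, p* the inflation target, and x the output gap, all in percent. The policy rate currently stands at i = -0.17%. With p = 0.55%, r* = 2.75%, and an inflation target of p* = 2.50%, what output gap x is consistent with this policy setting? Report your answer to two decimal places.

0.89 x = -0.17 − 2.75 − 2.50 − 1.2 × (0.55 − 2.50) = -3.08
x = -3.08 / 0.89 = -3.46

-3.46%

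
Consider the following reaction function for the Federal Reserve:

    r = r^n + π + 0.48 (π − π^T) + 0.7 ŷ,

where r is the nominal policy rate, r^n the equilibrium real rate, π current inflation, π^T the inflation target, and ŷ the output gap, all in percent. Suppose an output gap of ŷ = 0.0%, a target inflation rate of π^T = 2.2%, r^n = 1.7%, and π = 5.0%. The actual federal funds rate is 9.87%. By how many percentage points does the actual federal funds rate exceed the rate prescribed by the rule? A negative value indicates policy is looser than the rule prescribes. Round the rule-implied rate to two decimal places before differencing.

r = 1.7 + 5.0 + 0.48 × (5.0 − 2.2) + 0.7 × 0.0
   = 1.7 + 5 + 1.344 + 0 = 8.04
Deviation = 9.87 − 8.04 = 1.83 pp.

1.83 pp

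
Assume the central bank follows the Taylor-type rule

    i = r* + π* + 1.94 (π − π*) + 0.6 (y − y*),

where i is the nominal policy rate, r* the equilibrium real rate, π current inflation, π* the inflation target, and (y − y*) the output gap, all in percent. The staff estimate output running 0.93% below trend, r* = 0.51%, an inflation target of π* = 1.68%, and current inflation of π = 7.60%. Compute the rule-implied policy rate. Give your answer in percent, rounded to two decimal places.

Output 0.93% below potential → (y − y*) = -0.93.
i = 0.51 + 1.68 + 1.94 × (7.60 − 1.68) + 0.6 × (-0.93)
   = 0.51 + 1.68 + 11.4848 − 0.558 = 13.12

13.12%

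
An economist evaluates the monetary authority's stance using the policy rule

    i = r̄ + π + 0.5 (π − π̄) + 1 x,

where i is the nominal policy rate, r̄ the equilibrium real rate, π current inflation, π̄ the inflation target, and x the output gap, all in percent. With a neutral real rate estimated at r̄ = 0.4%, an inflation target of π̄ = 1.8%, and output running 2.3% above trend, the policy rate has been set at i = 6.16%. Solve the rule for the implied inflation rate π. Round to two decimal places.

Output 2.3% above potential → x = 2.3.
Collecting π: i = r̄ + (1 + 0.5) π − 0.5 π̄ + 1 x
1.5 π = 6.16 − 0.4 + 0.5 × 1.8 − 1 × 2.3 = 4.36
π = 4.36 / 1.5 = 2.91

2.91%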